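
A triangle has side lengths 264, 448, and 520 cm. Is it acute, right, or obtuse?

Compare the square of the longest side to the sum of squares of the other two: 264² + 448² = 270400 = 520².

right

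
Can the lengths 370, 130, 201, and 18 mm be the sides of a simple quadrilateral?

For a quadrilateral, each side must be shorter than the sum of the others.
Here the longest side is 370, but the remaining 3 sides sum to only 349.

No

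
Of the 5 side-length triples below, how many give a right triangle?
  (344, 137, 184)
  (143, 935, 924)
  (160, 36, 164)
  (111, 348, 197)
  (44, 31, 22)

(344,137,184): 137+184 ≤ 344, not a triangle
(143,935,924): 143²+924² = 874225 = 935² → right
(160,36,164): 36²+160² = 26896 = 164² → right
(111,348,197): 111+197 ≤ 348, not a triangle
(44,31,22): 22²+31² = 1445 < 1936 = 44² → obtuse
2 of the 5 are right.

2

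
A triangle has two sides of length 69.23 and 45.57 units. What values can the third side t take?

By the triangle inequality, t must be less than 69.23 + 45.57 = 114.80 and greater than |69.23 − 45.57| = 23.66.

23.66 < t < 114.80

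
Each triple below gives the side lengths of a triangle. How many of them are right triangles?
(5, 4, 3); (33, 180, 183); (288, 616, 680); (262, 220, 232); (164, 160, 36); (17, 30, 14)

4

(5,4,3): 3²+4² = 25 = 5² → right
(33,180,183): 33²+180² = 33489 = 183² → right
(288,616,680): 288²+616² = 462400 = 680² → right
(262,220,232): 220²+232² = 102224 > 68644 = 262² → acute
(164,160,36): 36²+160² = 26896 = 164² → right
(17,30,14): 14²+17² = 485 < 900 = 30² → obtuse
4 of the 6 are right.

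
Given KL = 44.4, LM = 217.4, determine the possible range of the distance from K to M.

By the triangle inequality, |44.4 − 217.4| ≤ KM ≤ 44.4 + 217.4.

173.0 ≤ KM ≤ 261.8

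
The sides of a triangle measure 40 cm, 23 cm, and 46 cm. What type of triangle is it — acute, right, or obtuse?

Compare the square of the longest side to the sum of squares of the other two: 23² + 40² = 2129 > 2116 = 46².

acute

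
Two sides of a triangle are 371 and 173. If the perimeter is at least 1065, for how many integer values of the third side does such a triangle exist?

23

Triangle inequality: 198 < x < 544. Perimeter ≥ 1065 gives x ≥ 1065 − 371 − 173 = 521.
So 521 ≤ x < 544; integers 521 through 543: 23 values.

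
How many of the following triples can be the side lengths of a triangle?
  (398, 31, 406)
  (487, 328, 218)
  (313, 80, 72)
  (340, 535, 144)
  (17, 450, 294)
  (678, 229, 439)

(31,398,406): 31+398 > 406 → valid
(218,328,487): 218+328 > 487 → valid
(72,80,313): 72+80 ≤ 313 → not valid
(144,340,535): 144+340 ≤ 535 → not valid
(17,294,450): 17+294 ≤ 450 → not valid
(229,439,678): 229+439 ≤ 678 → not valid
2 of the 6 triples form a triangle.

2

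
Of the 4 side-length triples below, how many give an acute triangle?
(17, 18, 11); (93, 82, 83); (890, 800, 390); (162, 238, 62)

2

(17,18,11): 11²+17² = 410 > 324 = 18² → acute
(93,82,83): 82²+83² = 13613 > 8649 = 93² → acute
(890,800,390): 390²+800² = 792100 = 890² → right
(162,238,62): 62+162 ≤ 238, not a triangle
2 of the 4 are acute.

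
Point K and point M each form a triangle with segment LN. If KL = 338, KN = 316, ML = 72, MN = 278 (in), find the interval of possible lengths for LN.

From triangle KLN: |338 − 316| < LN < 338 + 316, i.e. 22 < LN < 654.
From triangle MLN: 206 < LN < 350.
Both must hold, so LN lies in the intersection.

206 < LN < 350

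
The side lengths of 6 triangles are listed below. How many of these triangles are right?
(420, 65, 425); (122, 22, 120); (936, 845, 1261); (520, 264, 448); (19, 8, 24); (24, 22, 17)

(420,65,425): 65²+420² = 180625 = 425² → right
(122,22,120): 22²+120² = 14884 = 122² → right
(936,845,1261): 845²+936² = 1590121 = 1261² → right
(520,264,448): 264²+448² = 270400 = 520² → right
(19,8,24): 8²+19² = 425 < 576 = 24² → obtuse
(24,22,17): 17²+22² = 773 > 576 = 24² → acute
4 of the 6 are right.

4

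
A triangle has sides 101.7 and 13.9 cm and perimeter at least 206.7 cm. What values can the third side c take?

Triangle inequality alone gives 87.8 < c < 115.6.
The perimeter condition gives c ≥ 206.7 − 101.7 − 13.9 = 91.1.
Intersecting the two: 91.1 ≤ c < 115.6.

91.1 ≤ c < 115.6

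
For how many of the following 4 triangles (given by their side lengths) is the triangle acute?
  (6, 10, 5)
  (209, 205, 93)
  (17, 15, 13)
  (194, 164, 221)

3

(6,10,5): 5²+6² = 61 < 100 = 10² → obtuse
(209,205,93): 93²+205² = 50674 > 43681 = 209² → acute
(17,15,13): 13²+15² = 394 > 289 = 17² → acute
(194,164,221): 164²+194² = 64532 > 48841 = 221² → acute
3 of the 4 are acute.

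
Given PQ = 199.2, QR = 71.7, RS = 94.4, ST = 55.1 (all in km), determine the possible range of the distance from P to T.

0 ≤ PT ≤ 420.4 km

The maximum is all hops collinear in one direction: 199.2 + 71.7 + 94.4 + 55.1 = 420.4.
The longest hop is 199.2; the others sum to 221.2. Since 199.2 ≤ 221.2, the path can fold back on itself completely, so the minimum distance is 0.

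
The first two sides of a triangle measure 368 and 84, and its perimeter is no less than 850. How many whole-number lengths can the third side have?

54

Triangle inequality: 284 < x < 452. Perimeter ≥ 850 gives x ≥ 850 − 368 − 84 = 398.
So 398 ≤ x < 452; integers 398 through 451: 54 values.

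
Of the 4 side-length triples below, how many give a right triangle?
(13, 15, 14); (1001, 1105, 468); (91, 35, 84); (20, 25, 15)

(13,15,14): 13²+14² = 365 > 225 = 15² → acute
(1001,1105,468): 468²+1001² = 1221025 = 1105² → right
(91,35,84): 35²+84² = 8281 = 91² → right
(20,25,15): 15²+20² = 625 = 25² → right
3 of the 4 are right.

3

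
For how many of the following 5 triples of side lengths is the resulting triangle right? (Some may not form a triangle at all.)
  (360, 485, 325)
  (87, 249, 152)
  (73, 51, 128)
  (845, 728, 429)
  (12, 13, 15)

(360,485,325): 325²+360² = 235225 = 485² → right
(87,249,152): 87+152 ≤ 249, not a triangle
(73,51,128): 51+73 ≤ 128, not a triangle
(845,728,429): 429²+728² = 714025 = 845² → right
(12,13,15): 12²+13² = 313 > 225 = 15² → acute
2 of the 5 are right.

2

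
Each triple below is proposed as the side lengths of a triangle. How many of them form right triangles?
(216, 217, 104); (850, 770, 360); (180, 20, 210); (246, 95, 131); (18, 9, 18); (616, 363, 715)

(216,217,104): 104²+216² = 57472 > 47089 = 217² → acute
(850,770,360): 360²+770² = 722500 = 850² → right
(180,20,210): 20+180 ≤ 210, not a triangle
(246,95,131): 95+131 ≤ 246, not a triangle
(18,9,18): 9²+18² = 405 > 324 = 18² → acute
(616,363,715): 363²+616² = 511225 = 715² → right
2 of the 6 are right.

2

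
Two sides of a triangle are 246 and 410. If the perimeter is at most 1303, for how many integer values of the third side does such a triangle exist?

Triangle inequality: 164 < x < 656. Perimeter ≤ 1303 gives x ≤ 1303 − 246 − 410 = 647.
So 164 < x ≤ 647; integers 165 through 647: 483 values.

483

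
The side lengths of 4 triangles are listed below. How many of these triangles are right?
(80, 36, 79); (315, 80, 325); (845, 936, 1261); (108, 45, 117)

(80,36,79): 36²+79² = 7537 > 6400 = 80² → acute
(315,80,325): 80²+315² = 105625 = 325² → right
(845,936,1261): 845²+936² = 1590121 = 1261² → right
(108,45,117): 45²+108² = 13689 = 117² → right
3 of the 4 are right.

3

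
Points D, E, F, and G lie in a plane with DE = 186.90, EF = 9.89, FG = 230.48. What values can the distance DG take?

33.69 ≤ DG ≤ 427.27

The maximum is all hops collinear in one direction: 186.90 + 9.89 + 230.48 = 427.27.
The longest hop is 230.48; the others sum to 196.79. Folding the others back against it leaves at least 230.48 − 196.79 = 33.69.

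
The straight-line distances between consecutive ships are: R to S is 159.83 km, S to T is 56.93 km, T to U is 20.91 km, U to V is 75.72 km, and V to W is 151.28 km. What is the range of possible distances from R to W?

0 ≤ RW ≤ 464.67 km

The maximum is all hops collinear in one direction: 159.83 + 56.93 + 20.91 + 75.72 + 151.28 = 464.67.
The longest hop is 159.83; the others sum to 304.84. Since 159.83 ≤ 304.84, the path can fold back on itself completely, so the minimum distance is 0.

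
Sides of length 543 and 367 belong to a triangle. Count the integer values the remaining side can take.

733

The third side lies in the open interval (176, 910).
Integers from 177 to 909 inclusive: 909 − 177 + 1 = 733.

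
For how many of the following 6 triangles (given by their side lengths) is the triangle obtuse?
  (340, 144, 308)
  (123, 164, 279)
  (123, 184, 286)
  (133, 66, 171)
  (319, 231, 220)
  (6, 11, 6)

(340,144,308): 144²+308² = 115600 = 340² → right
(123,164,279): 123²+164² = 42025 < 77841 = 279² → obtuse
(123,184,286): 123²+184² = 48985 < 81796 = 286² → obtuse
(133,66,171): 66²+133² = 22045 < 29241 = 171² → obtuse
(319,231,220): 220²+231² = 101761 = 319² → right
(6,11,6): 6²+6² = 72 < 121 = 11² → obtuse
4 of the 6 are obtuse.

4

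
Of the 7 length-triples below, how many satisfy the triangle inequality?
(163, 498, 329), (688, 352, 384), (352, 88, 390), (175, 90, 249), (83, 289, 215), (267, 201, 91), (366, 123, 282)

(163,329,498): 163+329 ≤ 498 → not valid
(352,384,688): 352+384 > 688 → valid
(88,352,390): 88+352 > 390 → valid
(90,175,249): 90+175 > 249 → valid
(83,215,289): 83+215 > 289 → valid
(91,201,267): 91+201 > 267 → valid
(123,282,366): 123+282 > 366 → valid
6 of the 7 triples form a triangle.

6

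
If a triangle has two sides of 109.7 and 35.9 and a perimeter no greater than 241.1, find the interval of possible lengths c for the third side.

73.8 < c ≤ 95.5

Triangle inequality alone gives 73.8 < c < 145.6.
The perimeter condition gives c ≤ 241.1 − 109.7 − 35.9 = 95.5.
Intersecting the two: 73.8 < c ≤ 95.5.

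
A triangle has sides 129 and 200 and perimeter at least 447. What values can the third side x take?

118 ≤ x < 329

Triangle inequality alone gives 71 < x < 329.
The perimeter condition gives x ≥ 447 − 129 − 200 = 118.
Intersecting the two: 118 ≤ x < 329.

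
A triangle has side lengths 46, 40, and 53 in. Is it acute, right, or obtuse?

acute

Compare the square of the longest side to the sum of squares of the other two: 40² + 46² = 3716 > 2809 = 53².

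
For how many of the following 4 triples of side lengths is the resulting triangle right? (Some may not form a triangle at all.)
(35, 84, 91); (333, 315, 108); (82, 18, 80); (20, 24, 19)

(35,84,91): 35²+84² = 8281 = 91² → right
(333,315,108): 108²+315² = 110889 = 333² → right
(82,18,80): 18²+80² = 6724 = 82² → right
(20,24,19): 19²+20² = 761 > 576 = 24² → acute
3 of the 4 are right.

3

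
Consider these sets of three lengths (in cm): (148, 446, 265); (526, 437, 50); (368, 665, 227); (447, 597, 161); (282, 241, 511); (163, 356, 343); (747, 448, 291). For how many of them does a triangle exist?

3

(148,265,446): 148+265 ≤ 446 → not valid
(50,437,526): 50+437 ≤ 526 → not valid
(227,368,665): 227+368 ≤ 665 → not valid
(161,447,597): 161+447 > 597 → valid
(241,282,511): 241+282 > 511 → valid
(163,343,356): 163+343 > 356 → valid
(291,448,747): 291+448 ≤ 747 → not valid
3 of the 7 triples form a triangle.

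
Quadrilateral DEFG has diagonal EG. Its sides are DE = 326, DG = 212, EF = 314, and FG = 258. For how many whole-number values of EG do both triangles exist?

From triangle DEG: 114 < EG < 538.
From triangle FEG: 56 < EG < 572.
Intersection: 114 < EG < 538, so integers 115 through 537: 423 values.

423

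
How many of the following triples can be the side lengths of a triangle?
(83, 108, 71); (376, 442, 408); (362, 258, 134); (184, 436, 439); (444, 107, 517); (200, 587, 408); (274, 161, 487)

6

(71,83,108): 71+83 > 108 → valid
(376,408,442): 376+408 > 442 → valid
(134,258,362): 134+258 > 362 → valid
(184,436,439): 184+436 > 439 → valid
(107,444,517): 107+444 > 517 → valid
(200,408,587): 200+408 > 587 → valid
(161,274,487): 161+274 ≤ 487 → not valid
6 of the 7 triples form a triangle.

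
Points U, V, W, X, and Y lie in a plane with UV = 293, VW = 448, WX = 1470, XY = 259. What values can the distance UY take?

The maximum is all hops collinear in one direction: 293 + 448 + 1470 + 259 = 2470.
The longest hop is 1470; the others sum to 1000. Folding the others back against it leaves at least 1470 − 1000 = 470.

470 ≤ UY ≤ 2470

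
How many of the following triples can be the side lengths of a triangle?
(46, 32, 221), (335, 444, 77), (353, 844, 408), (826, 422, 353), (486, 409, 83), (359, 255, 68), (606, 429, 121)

(32,46,221): 32+46 ≤ 221 → not valid
(77,335,444): 77+335 ≤ 444 → not valid
(353,408,844): 353+408 ≤ 844 → not valid
(353,422,826): 353+422 ≤ 826 → not valid
(83,409,486): 83+409 > 486 → valid
(68,255,359): 68+255 ≤ 359 → not valid
(121,429,606): 121+429 ≤ 606 → not valid
1 of the 7 triples forms a triangle.

1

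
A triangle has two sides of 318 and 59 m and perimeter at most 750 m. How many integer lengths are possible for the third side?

Triangle inequality: 259 < x < 377. Perimeter ≤ 750 gives x ≤ 750 − 318 − 59 = 373.
So 259 < x ≤ 373; integers 260 through 373: 114 values.

114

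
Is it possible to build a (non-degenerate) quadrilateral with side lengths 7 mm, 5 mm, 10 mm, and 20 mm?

A quadrilateral exists iff every side is shorter than the sum of the others — equivalently, the longest side is less than the sum of the rest.
Longest side 20 < 22 (sum of the remaining 3), so yes.

Yes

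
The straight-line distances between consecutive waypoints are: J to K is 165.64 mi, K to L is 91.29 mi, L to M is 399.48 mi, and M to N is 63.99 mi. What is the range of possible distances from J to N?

78.56 ≤ JN ≤ 720.40 mi

The maximum is all hops collinear in one direction: 165.64 + 91.29 + 399.48 + 63.99 = 720.40.
The longest hop is 399.48; the others sum to 320.92. Folding the others back against it leaves at least 399.48 − 320.92 = 78.56.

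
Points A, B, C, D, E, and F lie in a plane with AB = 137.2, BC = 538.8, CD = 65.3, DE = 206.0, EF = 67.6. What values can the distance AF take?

62.7 ≤ AF ≤ 1014.9

The maximum is all hops collinear in one direction: 137.2 + 538.8 + 65.3 + 206.0 + 67.6 = 1014.9.
The longest hop is 538.8; the others sum to 476.1. Folding the others back against it leaves at least 538.8 − 476.1 = 62.7.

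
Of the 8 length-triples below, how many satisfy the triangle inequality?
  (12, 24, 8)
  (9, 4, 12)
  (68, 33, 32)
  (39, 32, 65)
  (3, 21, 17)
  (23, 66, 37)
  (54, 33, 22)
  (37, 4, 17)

3

(8,12,24): 8+12 ≤ 24 → not valid
(4,9,12): 4+9 > 12 → valid
(32,33,68): 32+33 ≤ 68 → not valid
(32,39,65): 32+39 > 65 → valid
(3,17,21): 3+17 ≤ 21 → not valid
(23,37,66): 23+37 ≤ 66 → not valid
(22,33,54): 22+33 > 54 → valid
(4,17,37): 4+17 ≤ 37 → not valid
3 of the 8 triples form a triangle.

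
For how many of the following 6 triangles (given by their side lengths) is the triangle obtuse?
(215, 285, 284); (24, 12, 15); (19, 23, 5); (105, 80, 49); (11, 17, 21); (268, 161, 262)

4

(215,285,284): 215²+284² = 126881 > 81225 = 285² → acute
(24,12,15): 12²+15² = 369 < 576 = 24² → obtuse
(19,23,5): 5²+19² = 386 < 529 = 23² → obtuse
(105,80,49): 49²+80² = 8801 < 11025 = 105² → obtuse
(11,17,21): 11²+17² = 410 < 441 = 21² → obtuse
(268,161,262): 161²+262² = 94565 > 71824 = 268² → acute
4 of the 6 are obtuse.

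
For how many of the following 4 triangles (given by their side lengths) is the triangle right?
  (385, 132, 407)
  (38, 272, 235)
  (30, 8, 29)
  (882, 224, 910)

2

(385,132,407): 132²+385² = 165649 = 407² → right
(38,272,235): 38²+235² = 56669 < 73984 = 272² → obtuse
(30,8,29): 8²+29² = 905 > 900 = 30² → acute
(882,224,910): 224²+882² = 828100 = 910² → right
2 of the 4 are right.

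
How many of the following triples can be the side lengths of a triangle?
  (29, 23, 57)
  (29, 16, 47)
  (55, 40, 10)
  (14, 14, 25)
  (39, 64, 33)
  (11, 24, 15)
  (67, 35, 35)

(23,29,57): 23+29 ≤ 57 → not valid
(16,29,47): 16+29 ≤ 47 → not valid
(10,40,55): 10+40 ≤ 55 → not valid
(14,14,25): 14+14 > 25 → valid
(33,39,64): 33+39 > 64 → valid
(11,15,24): 11+15 > 24 → valid
(35,35,67): 35+35 > 67 → valid
4 of the 7 triples form a triangle.

4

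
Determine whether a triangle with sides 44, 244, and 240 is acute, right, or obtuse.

right

Compare the square of the longest side to the sum of squares of the other two: 44² + 240² = 59536 = 244².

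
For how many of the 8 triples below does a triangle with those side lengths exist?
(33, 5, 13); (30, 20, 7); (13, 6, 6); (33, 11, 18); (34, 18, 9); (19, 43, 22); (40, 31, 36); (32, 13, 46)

1

(5,13,33): 5+13 ≤ 33 → not valid
(7,20,30): 7+20 ≤ 30 → not valid
(6,6,13): 6+6 ≤ 13 → not valid
(11,18,33): 11+18 ≤ 33 → not valid
(9,18,34): 9+18 ≤ 34 → not valid
(19,22,43): 19+22 ≤ 43 → not valid
(31,36,40): 31+36 > 40 → valid
(13,32,46): 13+32 ≤ 46 → not valid
1 of the 8 triples forms a triangle.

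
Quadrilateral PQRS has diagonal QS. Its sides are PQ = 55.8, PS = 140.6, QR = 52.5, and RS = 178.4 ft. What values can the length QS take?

From triangle PQS: |55.8 − 140.6| < QS < 55.8 + 140.6, i.e. 84.8 < QS < 196.4.
From triangle RQS: 125.9 < QS < 230.9.
Both must hold, so QS lies in the intersection.

125.9 < QS < 196.4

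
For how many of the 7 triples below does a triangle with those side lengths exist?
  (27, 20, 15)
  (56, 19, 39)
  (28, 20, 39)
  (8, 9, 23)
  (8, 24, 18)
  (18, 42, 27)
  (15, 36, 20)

(15,20,27): 15+20 > 27 → valid
(19,39,56): 19+39 > 56 → valid
(20,28,39): 20+28 > 39 → valid
(8,9,23): 8+9 ≤ 23 → not valid
(8,18,24): 8+18 > 24 → valid
(18,27,42): 18+27 > 42 → valid
(15,20,36): 15+20 ≤ 36 → not valid
5 of the 7 triples form a triangle.

5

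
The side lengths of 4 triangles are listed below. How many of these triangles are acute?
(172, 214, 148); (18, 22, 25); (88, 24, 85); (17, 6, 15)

3

(172,214,148): 148²+172² = 51488 > 45796 = 214² → acute
(18,22,25): 18²+22² = 808 > 625 = 25² → acute
(88,24,85): 24²+85² = 7801 > 7744 = 88² → acute
(17,6,15): 6²+15² = 261 < 289 = 17² → obtuse
3 of the 4 are acute.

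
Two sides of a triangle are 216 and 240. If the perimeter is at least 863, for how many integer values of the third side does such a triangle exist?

49

Triangle inequality: 24 < x < 456. Perimeter ≥ 863 gives x ≥ 863 − 216 − 240 = 407.
So 407 ≤ x < 456; integers 407 through 455: 49 values.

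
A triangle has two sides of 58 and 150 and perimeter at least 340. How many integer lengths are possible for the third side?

76

Triangle inequality: 92 < x < 208. Perimeter ≥ 340 gives x ≥ 340 − 58 − 150 = 132.
So 132 ≤ x < 208; integers 132 through 207: 76 values.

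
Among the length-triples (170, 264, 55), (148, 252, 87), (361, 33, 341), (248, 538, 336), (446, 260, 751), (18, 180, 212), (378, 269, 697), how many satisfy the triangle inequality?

2

(55,170,264): 55+170 ≤ 264 → not valid
(87,148,252): 87+148 ≤ 252 → not valid
(33,341,361): 33+341 > 361 → valid
(248,336,538): 248+336 > 538 → valid
(260,446,751): 260+446 ≤ 751 → not valid
(18,180,212): 18+180 ≤ 212 → not valid
(269,378,697): 269+378 ≤ 697 → not valid
2 of the 7 triples form a triangle.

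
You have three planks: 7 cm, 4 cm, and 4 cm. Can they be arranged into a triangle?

The longest side is 7, and the other two sum to 8.
Since 8 > 7, the triangle inequality holds.

Yes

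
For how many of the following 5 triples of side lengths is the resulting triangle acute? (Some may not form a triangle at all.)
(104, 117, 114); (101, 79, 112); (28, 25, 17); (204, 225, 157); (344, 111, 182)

4

(104,117,114): 104²+114² = 23812 > 13689 = 117² → acute
(101,79,112): 79²+101² = 16442 > 12544 = 112² → acute
(28,25,17): 17²+25² = 914 > 784 = 28² → acute
(204,225,157): 157²+204² = 66265 > 50625 = 225² → acute
(344,111,182): 111+182 ≤ 344, not a triangle
4 of the 5 are acute.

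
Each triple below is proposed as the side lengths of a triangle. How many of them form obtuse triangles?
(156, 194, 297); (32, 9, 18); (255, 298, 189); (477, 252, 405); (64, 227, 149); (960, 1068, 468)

1

(156,194,297): 156²+194² = 61972 < 88209 = 297² → obtuse
(32,9,18): 9+18 ≤ 32, not a triangle
(255,298,189): 189²+255² = 100746 > 88804 = 298² → acute
(477,252,405): 252²+405² = 227529 = 477² → right
(64,227,149): 64+149 ≤ 227, not a triangle
(960,1068,468): 468²+960² = 1140624 = 1068² → right
1 of the 6 is obtuse.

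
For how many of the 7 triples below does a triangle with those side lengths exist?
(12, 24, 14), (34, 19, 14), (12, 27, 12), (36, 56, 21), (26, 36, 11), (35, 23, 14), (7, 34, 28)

5

(12,14,24): 12+14 > 24 → valid
(14,19,34): 14+19 ≤ 34 → not valid
(12,12,27): 12+12 ≤ 27 → not valid
(21,36,56): 21+36 > 56 → valid
(11,26,36): 11+26 > 36 → valid
(14,23,35): 14+23 > 35 → valid
(7,28,34): 7+28 > 34 → valid
5 of the 7 triples form a triangle.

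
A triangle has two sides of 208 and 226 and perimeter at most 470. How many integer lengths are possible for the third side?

Triangle inequality: 18 < x < 434. Perimeter ≤ 470 gives x ≤ 470 − 208 − 226 = 36.
So 18 < x ≤ 36; integers 19 through 36: 18 values.

18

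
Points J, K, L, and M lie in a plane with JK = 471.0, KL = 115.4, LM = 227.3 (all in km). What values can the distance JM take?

The maximum is all hops collinear in one direction: 471.0 + 115.4 + 227.3 = 813.7.
The longest hop is 471.0; the others sum to 342.7. Folding the others back against it leaves at least 471.0 − 342.7 = 128.3.

128.3 ≤ JM ≤ 813.7 km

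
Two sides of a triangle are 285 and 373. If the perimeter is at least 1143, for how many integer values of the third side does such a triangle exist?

Triangle inequality: 88 < x < 658. Perimeter ≥ 1143 gives x ≥ 1143 − 285 − 373 = 485.
So 485 ≤ x < 658; integers 485 through 657: 173 values.

173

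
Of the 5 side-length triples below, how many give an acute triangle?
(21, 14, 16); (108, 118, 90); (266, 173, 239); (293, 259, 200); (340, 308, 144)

(21,14,16): 14²+16² = 452 > 441 = 21² → acute
(108,118,90): 90²+108² = 19764 > 13924 = 118² → acute
(266,173,239): 173²+239² = 87050 > 70756 = 266² → acute
(293,259,200): 200²+259² = 107081 > 85849 = 293² → acute
(340,308,144): 144²+308² = 115600 = 340² → right
4 of the 5 are acute.

4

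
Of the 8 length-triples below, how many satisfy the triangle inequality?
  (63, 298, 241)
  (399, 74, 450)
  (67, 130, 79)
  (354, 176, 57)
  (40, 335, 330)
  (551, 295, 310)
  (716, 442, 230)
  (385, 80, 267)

(63,241,298): 63+241 > 298 → valid
(74,399,450): 74+399 > 450 → valid
(67,79,130): 67+79 > 130 → valid
(57,176,354): 57+176 ≤ 354 → not valid
(40,330,335): 40+330 > 335 → valid
(295,310,551): 295+310 > 551 → valid
(230,442,716): 230+442 ≤ 716 → not valid
(80,267,385): 80+267 ≤ 385 → not valid
5 of the 8 triples form a triangle.

5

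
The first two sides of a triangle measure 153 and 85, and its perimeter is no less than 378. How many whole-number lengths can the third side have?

98

Triangle inequality: 68 < x < 238. Perimeter ≥ 378 gives x ≥ 378 − 153 − 85 = 140.
So 140 ≤ x < 238; integers 140 through 237: 98 values.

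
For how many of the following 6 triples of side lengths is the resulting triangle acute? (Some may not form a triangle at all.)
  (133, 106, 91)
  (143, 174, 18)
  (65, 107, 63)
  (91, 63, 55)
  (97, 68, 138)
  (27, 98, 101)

(133,106,91): 91²+106² = 19517 > 17689 = 133² → acute
(143,174,18): 18+143 ≤ 174, not a triangle
(65,107,63): 63²+65² = 8194 < 11449 = 107² → obtuse
(91,63,55): 55²+63² = 6994 < 8281 = 91² → obtuse
(97,68,138): 68²+97² = 14033 < 19044 = 138² → obtuse
(27,98,101): 27²+98² = 10333 > 10201 = 101² → acute
2 of the 6 are acute.

2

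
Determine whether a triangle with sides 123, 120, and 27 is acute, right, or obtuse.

right

Compare the square of the longest side to the sum of squares of the other two: 27² + 120² = 15129 = 123².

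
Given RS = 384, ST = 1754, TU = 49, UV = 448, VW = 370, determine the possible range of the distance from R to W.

503 ≤ RW ≤ 3005

The maximum is all hops collinear in one direction: 384 + 1754 + 49 + 448 + 370 = 3005.
The longest hop is 1754; the others sum to 1251. Folding the others back against it leaves at least 1754 − 1251 = 503.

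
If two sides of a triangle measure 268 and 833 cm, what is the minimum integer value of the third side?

The third side must be strictly greater than |268 − 833| = 565.
The smallest integer above 565 is 566.

566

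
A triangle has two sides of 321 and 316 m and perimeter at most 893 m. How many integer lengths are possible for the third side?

Triangle inequality: 5 < x < 637. Perimeter ≤ 893 gives x ≤ 893 − 321 − 316 = 256.
So 5 < x ≤ 256; integers 6 through 256: 251 values.

251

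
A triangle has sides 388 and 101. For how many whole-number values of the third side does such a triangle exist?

The third side lies in the open interval (287, 489).
Integers from 288 to 488 inclusive: 488 − 288 + 1 = 201.

201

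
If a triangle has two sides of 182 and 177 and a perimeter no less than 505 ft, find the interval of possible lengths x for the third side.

Triangle inequality alone gives 5 < x < 359.
The perimeter condition gives x ≥ 505 − 182 − 177 = 146.
Intersecting the two: 146 ≤ x < 359.

146 ≤ x < 359 ft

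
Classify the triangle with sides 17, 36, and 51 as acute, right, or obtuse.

Compare the square of the longest side to the sum of squares of the other two: 17² + 36² = 1585 < 2601 = 51².

obtuse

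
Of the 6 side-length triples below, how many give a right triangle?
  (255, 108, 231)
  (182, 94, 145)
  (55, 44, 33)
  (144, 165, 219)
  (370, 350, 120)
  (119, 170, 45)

(255,108,231): 108²+231² = 65025 = 255² → right
(182,94,145): 94²+145² = 29861 < 33124 = 182² → obtuse
(55,44,33): 33²+44² = 3025 = 55² → right
(144,165,219): 144²+165² = 47961 = 219² → right
(370,350,120): 120²+350² = 136900 = 370² → right
(119,170,45): 45+119 ≤ 170, not a triangle
4 of the 6 are right.

4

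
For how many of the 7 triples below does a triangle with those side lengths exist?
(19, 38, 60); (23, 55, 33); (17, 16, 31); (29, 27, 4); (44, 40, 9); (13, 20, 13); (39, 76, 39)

(19,38,60): 19+38 ≤ 60 → not valid
(23,33,55): 23+33 > 55 → valid
(16,17,31): 16+17 > 31 → valid
(4,27,29): 4+27 > 29 → valid
(9,40,44): 9+40 > 44 → valid
(13,13,20): 13+13 > 20 → valid
(39,39,76): 39+39 > 76 → valid
6 of the 7 triples form a triangle.

6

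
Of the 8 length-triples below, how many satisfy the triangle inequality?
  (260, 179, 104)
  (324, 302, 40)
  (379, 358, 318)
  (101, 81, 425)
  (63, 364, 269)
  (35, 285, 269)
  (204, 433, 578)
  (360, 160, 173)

5

(104,179,260): 104+179 > 260 → valid
(40,302,324): 40+302 > 324 → valid
(318,358,379): 318+358 > 379 → valid
(81,101,425): 81+101 ≤ 425 → not valid
(63,269,364): 63+269 ≤ 364 → not valid
(35,269,285): 35+269 > 285 → valid
(204,433,578): 204+433 > 578 → valid
(160,173,360): 160+173 ≤ 360 → not valid
5 of the 8 triples form a triangle.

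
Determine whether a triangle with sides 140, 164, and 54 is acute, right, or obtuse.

obtuse

Compare the square of the longest side to the sum of squares of the other two: 54² + 140² = 22516 < 26896 = 164².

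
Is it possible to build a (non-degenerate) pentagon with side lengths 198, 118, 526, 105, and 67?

No

For a pentagon, each side must be shorter than the sum of the others.
Here the longest side is 526, but the remaining 4 sides sum to only 488.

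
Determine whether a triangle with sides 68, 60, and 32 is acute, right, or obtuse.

right

Compare the square of the longest side to the sum of squares of the other two: 32² + 60² = 4624 = 68².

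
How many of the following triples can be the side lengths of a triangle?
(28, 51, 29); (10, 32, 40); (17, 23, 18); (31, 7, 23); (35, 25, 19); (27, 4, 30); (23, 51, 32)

(28,29,51): 28+29 > 51 → valid
(10,32,40): 10+32 > 40 → valid
(17,18,23): 17+18 > 23 → valid
(7,23,31): 7+23 ≤ 31 → not valid
(19,25,35): 19+25 > 35 → valid
(4,27,30): 4+27 > 30 → valid
(23,32,51): 23+32 > 51 → valid
6 of the 7 triples form a triangle.

6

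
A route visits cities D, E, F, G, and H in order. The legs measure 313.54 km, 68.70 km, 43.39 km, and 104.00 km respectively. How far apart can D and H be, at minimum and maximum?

97.45 ≤ DH ≤ 529.63 km

The maximum is all hops collinear in one direction: 313.54 + 68.70 + 43.39 + 104.00 = 529.63.
The longest hop is 313.54; the others sum to 216.09. Folding the others back against it leaves at least 313.54 − 216.09 = 97.45.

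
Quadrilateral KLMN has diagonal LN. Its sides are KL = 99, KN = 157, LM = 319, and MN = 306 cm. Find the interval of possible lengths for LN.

58 < LN < 256

From triangle KLN: |99 − 157| < LN < 99 + 157, i.e. 58 < LN < 256.
From triangle MLN: 13 < LN < 625.
Both must hold, so LN lies in the intersection.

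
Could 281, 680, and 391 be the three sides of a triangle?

No

The longest side is 680, but the other two sum to only 672.
672 < 680, so the triangle inequality fails.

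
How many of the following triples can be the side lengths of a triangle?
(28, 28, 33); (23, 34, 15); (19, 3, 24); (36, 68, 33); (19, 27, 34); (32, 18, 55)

4

(28,28,33): 28+28 > 33 → valid
(15,23,34): 15+23 > 34 → valid
(3,19,24): 3+19 ≤ 24 → not valid
(33,36,68): 33+36 > 68 → valid
(19,27,34): 19+27 > 34 → valid
(18,32,55): 18+32 ≤ 55 → not valid
4 of the 6 triples form a triangle.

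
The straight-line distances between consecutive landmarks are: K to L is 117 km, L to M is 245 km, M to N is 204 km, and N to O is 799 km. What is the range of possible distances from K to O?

The maximum is all hops collinear in one direction: 117 + 245 + 204 + 799 = 1365.
The longest hop is 799; the others sum to 566. Folding the others back against it leaves at least 799 − 566 = 233.

233 ≤ KO ≤ 1365 km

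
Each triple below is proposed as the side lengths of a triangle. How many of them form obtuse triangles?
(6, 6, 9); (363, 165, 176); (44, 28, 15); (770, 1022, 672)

(6,6,9): 6²+6² = 72 < 81 = 9² → obtuse
(363,165,176): 165+176 ≤ 363, not a triangle
(44,28,15): 15+28 ≤ 44, not a triangle
(770,1022,672): 672²+770² = 1044484 = 1022² → right
1 of the 4 is obtuse.

1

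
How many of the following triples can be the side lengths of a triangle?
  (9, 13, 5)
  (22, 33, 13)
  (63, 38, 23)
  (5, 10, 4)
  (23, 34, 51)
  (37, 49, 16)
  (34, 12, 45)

(5,9,13): 5+9 > 13 → valid
(13,22,33): 13+22 > 33 → valid
(23,38,63): 23+38 ≤ 63 → not valid
(4,5,10): 4+5 ≤ 10 → not valid
(23,34,51): 23+34 > 51 → valid
(16,37,49): 16+37 > 49 → valid
(12,34,45): 12+34 > 45 → valid
5 of the 7 triples form a triangle.

5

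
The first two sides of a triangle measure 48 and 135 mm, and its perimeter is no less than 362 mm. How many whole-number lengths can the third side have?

Triangle inequality: 87 < x < 183. Perimeter ≥ 362 gives x ≥ 362 − 48 − 135 = 179.
So 179 ≤ x < 183; integers 179 through 182: 4 values.

4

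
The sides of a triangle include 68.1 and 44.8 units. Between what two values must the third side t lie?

By the triangle inequality, t must be less than 68.1 + 44.8 = 112.9 and greater than |68.1 − 44.8| = 23.3.

23.3 < t < 112.9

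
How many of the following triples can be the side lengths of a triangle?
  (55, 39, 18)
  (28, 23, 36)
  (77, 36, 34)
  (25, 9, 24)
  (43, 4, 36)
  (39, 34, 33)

(18,39,55): 18+39 > 55 → valid
(23,28,36): 23+28 > 36 → valid
(34,36,77): 34+36 ≤ 77 → not valid
(9,24,25): 9+24 > 25 → valid
(4,36,43): 4+36 ≤ 43 → not valid
(33,34,39): 33+34 > 39 → valid
4 of the 6 triples form a triangle.

4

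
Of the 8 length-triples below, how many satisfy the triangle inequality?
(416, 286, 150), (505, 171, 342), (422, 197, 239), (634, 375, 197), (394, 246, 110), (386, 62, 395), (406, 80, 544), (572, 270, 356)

5

(150,286,416): 150+286 > 416 → valid
(171,342,505): 171+342 > 505 → valid
(197,239,422): 197+239 > 422 → valid
(197,375,634): 197+375 ≤ 634 → not valid
(110,246,394): 110+246 ≤ 394 → not valid
(62,386,395): 62+386 > 395 → valid
(80,406,544): 80+406 ≤ 544 → not valid
(270,356,572): 270+356 > 572 → valid
5 of the 8 triples form a triangle.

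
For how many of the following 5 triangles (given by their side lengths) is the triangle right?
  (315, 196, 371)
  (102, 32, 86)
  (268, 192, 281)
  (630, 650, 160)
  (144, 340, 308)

3

(315,196,371): 196²+315² = 137641 = 371² → right
(102,32,86): 32²+86² = 8420 < 10404 = 102² → obtuse
(268,192,281): 192²+268² = 108688 > 78961 = 281² → acute
(630,650,160): 160²+630² = 422500 = 650² → right
(144,340,308): 144²+308² = 115600 = 340² → right
3 of the 5 are right.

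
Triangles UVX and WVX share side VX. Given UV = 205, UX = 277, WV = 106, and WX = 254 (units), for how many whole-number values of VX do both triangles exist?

From triangle UVX: 72 < VX < 482.
From triangle WVX: 148 < VX < 360.
Intersection: 148 < VX < 360, so integers 149 through 359: 211 values.

211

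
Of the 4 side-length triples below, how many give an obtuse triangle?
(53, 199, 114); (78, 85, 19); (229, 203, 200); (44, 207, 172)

2

(53,199,114): 53+114 ≤ 199, not a triangle
(78,85,19): 19²+78² = 6445 < 7225 = 85² → obtuse
(229,203,200): 200²+203² = 81209 > 52441 = 229² → acute
(44,207,172): 44²+172² = 31520 < 42849 = 207² → obtuse
2 of the 4 are obtuse.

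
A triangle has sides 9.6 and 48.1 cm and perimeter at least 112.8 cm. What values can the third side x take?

Triangle inequality alone gives 38.5 < x < 57.7.
The perimeter condition gives x ≥ 112.8 − 9.6 − 48.1 = 55.1.
Intersecting the two: 55.1 ≤ x < 57.7.

55.1 ≤ x < 57.7 cm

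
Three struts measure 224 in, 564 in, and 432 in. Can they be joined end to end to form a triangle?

Yes

The longest side is 564, and the other two sum to 656.
Since 656 > 564, the triangle inequality holds.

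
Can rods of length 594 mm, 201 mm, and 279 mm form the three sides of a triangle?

No

The longest side is 594, but the other two sum to only 480.
480 < 594, so the triangle inequality fails.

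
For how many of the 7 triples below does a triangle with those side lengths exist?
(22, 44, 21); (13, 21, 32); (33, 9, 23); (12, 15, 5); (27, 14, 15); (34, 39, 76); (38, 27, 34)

(21,22,44): 21+22 ≤ 44 → not valid
(13,21,32): 13+21 > 32 → valid
(9,23,33): 9+23 ≤ 33 → not valid
(5,12,15): 5+12 > 15 → valid
(14,15,27): 14+15 > 27 → valid
(34,39,76): 34+39 ≤ 76 → not valid
(27,34,38): 27+34 > 38 → valid
4 of the 7 triples form a triangle.

4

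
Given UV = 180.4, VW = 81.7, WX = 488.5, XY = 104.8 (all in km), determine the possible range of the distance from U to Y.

121.6 ≤ UY ≤ 855.4 km

The maximum is all hops collinear in one direction: 180.4 + 81.7 + 488.5 + 104.8 = 855.4.
The longest hop is 488.5; the others sum to 366.9. Folding the others back against it leaves at least 488.5 − 366.9 = 121.6.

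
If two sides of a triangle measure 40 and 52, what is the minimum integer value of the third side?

The third side must be strictly greater than |40 − 52| = 12.
The smallest integer above 12 is 13.

13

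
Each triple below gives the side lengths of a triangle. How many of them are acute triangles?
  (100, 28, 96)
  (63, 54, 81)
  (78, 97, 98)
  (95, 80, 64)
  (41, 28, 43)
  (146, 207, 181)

(100,28,96): 28²+96² = 10000 = 100² → right
(63,54,81): 54²+63² = 6885 > 6561 = 81² → acute
(78,97,98): 78²+97² = 15493 > 9604 = 98² → acute
(95,80,64): 64²+80² = 10496 > 9025 = 95² → acute
(41,28,43): 28²+41² = 2465 > 1849 = 43² → acute
(146,207,181): 146²+181² = 54077 > 42849 = 207² → acute
5 of the 6 are acute.

5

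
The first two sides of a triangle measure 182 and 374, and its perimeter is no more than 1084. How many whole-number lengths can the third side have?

Triangle inequality: 192 < x < 556. Perimeter ≤ 1084 gives x ≤ 1084 − 182 − 374 = 528.
So 192 < x ≤ 528; integers 193 through 528: 336 values.

336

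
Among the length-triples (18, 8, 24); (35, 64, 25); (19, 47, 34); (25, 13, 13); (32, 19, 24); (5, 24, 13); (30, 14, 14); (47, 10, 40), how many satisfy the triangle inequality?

5

(8,18,24): 8+18 > 24 → valid
(25,35,64): 25+35 ≤ 64 → not valid
(19,34,47): 19+34 > 47 → valid
(13,13,25): 13+13 > 25 → valid
(19,24,32): 19+24 > 32 → valid
(5,13,24): 5+13 ≤ 24 → not valid
(14,14,30): 14+14 ≤ 30 → not valid
(10,40,47): 10+40 > 47 → valid
5 of the 8 triples form a triangle.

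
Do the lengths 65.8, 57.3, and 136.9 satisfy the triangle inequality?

The longest side is 136.9, but the other two sum to only 123.1.
123.1 < 136.9, so the triangle inequality fails.

No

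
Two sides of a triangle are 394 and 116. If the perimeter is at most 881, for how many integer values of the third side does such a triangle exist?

Triangle inequality: 278 < x < 510. Perimeter ≤ 881 gives x ≤ 881 − 394 − 116 = 371.
So 278 < x ≤ 371; integers 279 through 371: 93 values.

93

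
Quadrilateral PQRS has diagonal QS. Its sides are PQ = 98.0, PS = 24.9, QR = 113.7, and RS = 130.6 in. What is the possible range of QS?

From triangle PQS: |98.0 − 24.9| < QS < 98.0 + 24.9, i.e. 73.1 < QS < 122.9.
From triangle RQS: 16.9 < QS < 244.3.
Both must hold, so QS lies in the intersection.

73.1 < QS < 122.9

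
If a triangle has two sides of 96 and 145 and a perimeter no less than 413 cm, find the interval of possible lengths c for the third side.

Triangle inequality alone gives 49 < c < 241.
The perimeter condition gives c ≥ 413 − 96 − 145 = 172.
Intersecting the two: 172 ≤ c < 241.

172 ≤ c < 241 cm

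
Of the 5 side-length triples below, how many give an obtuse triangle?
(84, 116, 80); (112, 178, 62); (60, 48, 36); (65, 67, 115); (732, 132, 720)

1

(84,116,80): 80²+84² = 13456 = 116² → right
(112,178,62): 62+112 ≤ 178, not a triangle
(60,48,36): 36²+48² = 3600 = 60² → right
(65,67,115): 65²+67² = 8714 < 13225 = 115² → obtuse
(732,132,720): 132²+720² = 535824 = 732² → right
1 of the 5 is obtuse.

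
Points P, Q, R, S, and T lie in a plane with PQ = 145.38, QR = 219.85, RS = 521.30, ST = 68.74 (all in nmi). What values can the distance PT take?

The maximum is all hops collinear in one direction: 145.38 + 219.85 + 521.30 + 68.74 = 955.27.
The longest hop is 521.30; the others sum to 433.97. Folding the others back against it leaves at least 521.30 − 433.97 = 87.33.

87.33 ≤ PT ≤ 955.27 nmi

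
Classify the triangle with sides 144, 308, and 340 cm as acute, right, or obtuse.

right

Compare the square of the longest side to the sum of squares of the other two: 144² + 308² = 115600 = 340².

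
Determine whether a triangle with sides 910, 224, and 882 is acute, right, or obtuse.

right

Compare the square of the longest side to the sum of squares of the other two: 224² + 882² = 828100 = 910².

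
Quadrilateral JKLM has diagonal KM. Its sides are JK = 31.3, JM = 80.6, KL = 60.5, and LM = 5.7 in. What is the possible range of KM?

54.8 < KM < 66.2

From triangle JKM: |31.3 − 80.6| < KM < 31.3 + 80.6, i.e. 49.3 < KM < 111.9.
From triangle LKM: 54.8 < KM < 66.2.
Both must hold, so KM lies in the intersection.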